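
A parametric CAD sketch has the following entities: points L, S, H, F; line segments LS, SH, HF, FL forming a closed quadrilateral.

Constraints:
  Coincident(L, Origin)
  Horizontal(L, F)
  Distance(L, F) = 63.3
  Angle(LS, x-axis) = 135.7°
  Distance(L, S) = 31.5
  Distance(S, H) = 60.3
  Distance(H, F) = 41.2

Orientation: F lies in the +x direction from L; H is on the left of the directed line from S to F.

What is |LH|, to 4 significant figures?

48.69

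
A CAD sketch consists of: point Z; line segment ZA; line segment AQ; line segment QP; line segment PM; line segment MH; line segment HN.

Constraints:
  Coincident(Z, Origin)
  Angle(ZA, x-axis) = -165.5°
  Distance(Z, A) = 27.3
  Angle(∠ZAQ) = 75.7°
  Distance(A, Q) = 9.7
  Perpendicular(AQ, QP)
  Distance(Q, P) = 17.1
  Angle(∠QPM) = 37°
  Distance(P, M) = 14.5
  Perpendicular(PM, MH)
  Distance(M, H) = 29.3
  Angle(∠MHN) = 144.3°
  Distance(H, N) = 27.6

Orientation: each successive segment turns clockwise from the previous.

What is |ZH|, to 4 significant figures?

42.41

Z is at the origin; ZA runs at -165.5° with length 27.3, so A = (-26.43, -6.835). ∠ZAQ = 75.7° gives AQ at 90.20° from the x-axis; with |AQ| = 9.7, Q = (-26.46, 2.865). The perpendicularity gives QP at right angles to AQ, so QP runs at 0.2000°; with |QP| = 17.1, P = (-9.364, 2.924). ∠QPM = 37.0° gives PM at -142.8° from the x-axis; with |PM| = 14.5, M = (-20.91, -5.842). PM ⟂ MH, so MH runs at 127.2°; with |MH| = 29.3, H = (-38.63, 17.50). Then |ZH| = |H − Z| = 42.41.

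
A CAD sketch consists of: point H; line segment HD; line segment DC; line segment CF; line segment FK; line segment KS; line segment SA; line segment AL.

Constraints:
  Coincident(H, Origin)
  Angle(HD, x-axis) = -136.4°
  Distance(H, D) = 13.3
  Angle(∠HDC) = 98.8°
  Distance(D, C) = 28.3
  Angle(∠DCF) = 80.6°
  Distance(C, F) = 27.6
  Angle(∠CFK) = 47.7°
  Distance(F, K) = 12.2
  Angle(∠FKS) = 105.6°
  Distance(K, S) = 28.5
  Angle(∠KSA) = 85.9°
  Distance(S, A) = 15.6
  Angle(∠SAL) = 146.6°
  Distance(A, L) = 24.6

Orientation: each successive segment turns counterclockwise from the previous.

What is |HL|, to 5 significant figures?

56.007

H is at the origin; HD runs at -136.4° with length 13.3, so D = (-9.6315, -9.1719). ∠HDC = 98.8° gives DC at -55.200° from the x-axis; with |DC| = 28.3, C = (6.5197, -32.410). ∠DCF = 80.6° gives CF at 44.200° from the x-axis; with |CF| = 27.6, F = (26.306, -13.169). ∠CFK = 47.7° gives FK at 176.50° from the x-axis; with |FK| = 12.2, K = (14.129, -12.424). ∠FKS = 105.6° gives KS at -109.10° from the x-axis; with |KS| = 28.5, S = (4.8035, -39.355). ∠KSA = 85.9° gives SA at -15.000° from the x-axis; with |SA| = 15.6, A = (19.872, -43.393). ∠SAL = 146.6° gives AL at 18.400° from the x-axis; with |AL| = 24.6, L = (43.214, -35.628). Then |HL| = |L − H| = 56.007.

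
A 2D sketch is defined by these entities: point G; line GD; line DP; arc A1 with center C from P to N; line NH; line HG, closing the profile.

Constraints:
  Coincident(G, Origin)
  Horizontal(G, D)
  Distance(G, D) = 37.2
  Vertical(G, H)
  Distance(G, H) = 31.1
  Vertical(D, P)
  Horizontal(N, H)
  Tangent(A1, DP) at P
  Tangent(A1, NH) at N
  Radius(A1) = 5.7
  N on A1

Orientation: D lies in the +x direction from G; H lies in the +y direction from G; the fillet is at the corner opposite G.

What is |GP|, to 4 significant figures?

45.04

G is at the origin; GD is horizontal with |GD| = 37.2 and D on the +x side, so D = (37.20, 0.000). G and H share the same x with |GH| = 31.1 and H on the +y side, so H = (0.000, 31.10). The virtual corner opposite G is at (37.20, 31.10). Tangency of A1 to DP means the radius CP is perpendicular to DP and A1 meets NH tangentially, so CN is at right angles to NH, with radius 5.7, so the center C sits 5.7 in from both sides at C = (31.50, 25.40). That places the tangent points at P = (37.20, 25.40) on DP and N = (31.50, 31.10) on NH. Then |GP| = |P − G| = 45.04.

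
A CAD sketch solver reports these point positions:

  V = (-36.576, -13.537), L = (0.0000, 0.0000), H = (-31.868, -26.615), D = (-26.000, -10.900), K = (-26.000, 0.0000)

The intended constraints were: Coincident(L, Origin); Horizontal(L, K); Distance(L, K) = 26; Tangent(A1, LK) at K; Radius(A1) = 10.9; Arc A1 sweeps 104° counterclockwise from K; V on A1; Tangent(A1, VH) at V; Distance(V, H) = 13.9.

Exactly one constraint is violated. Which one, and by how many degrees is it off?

Tangent(A1, VH) at V — off by 5.80°.

L = (0.00, 0.00) ✓; L.y = 0.00, K.y = 0.00 ✓; |LK| = 26.00 ✓; ∠(DK, KL) = 90.00° ✓; |DK| = 10.90 ✓; bearing(D→V) − bearing(D→K) = 104.0° ✓; |DV| = 10.90 ✓; ∠(DV, VH) = 84.20° ✗; |VH| = 13.90 ✓.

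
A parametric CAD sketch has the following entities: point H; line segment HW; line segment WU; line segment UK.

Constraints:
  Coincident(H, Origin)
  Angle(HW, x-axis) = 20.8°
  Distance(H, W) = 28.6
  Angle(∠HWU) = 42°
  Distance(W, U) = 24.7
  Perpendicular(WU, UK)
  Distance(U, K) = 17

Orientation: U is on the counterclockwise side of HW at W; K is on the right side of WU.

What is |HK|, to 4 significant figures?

36.30

H is at the origin; HW runs at 20.8° with length 28.6, so W = 28.6·(cos 20.8°, sin 20.8°) = (26.74, 10.16). ∠HWU = 42.0°, so WU runs at 20.8° + (180° − 42.0°) = 158.8° from the x-axis; with |WU| = 24.7, U = W + 24.7·(cos 158.8°, sin 158.8°) = (3.708, 19.09). WU is perpendicular to UK; with |UK| = 17.0 on the right of WU, K = U + 17.0·(0.3616, 0.9323) = (9.855, 34.94). Then |HK| = |K − H| = 36.30.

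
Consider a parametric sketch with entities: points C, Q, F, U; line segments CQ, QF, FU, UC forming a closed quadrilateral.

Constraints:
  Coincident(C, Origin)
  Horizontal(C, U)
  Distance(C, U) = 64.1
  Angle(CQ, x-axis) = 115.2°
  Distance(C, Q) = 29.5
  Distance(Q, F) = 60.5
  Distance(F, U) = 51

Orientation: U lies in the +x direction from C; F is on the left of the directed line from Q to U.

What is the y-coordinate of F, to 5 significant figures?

47.047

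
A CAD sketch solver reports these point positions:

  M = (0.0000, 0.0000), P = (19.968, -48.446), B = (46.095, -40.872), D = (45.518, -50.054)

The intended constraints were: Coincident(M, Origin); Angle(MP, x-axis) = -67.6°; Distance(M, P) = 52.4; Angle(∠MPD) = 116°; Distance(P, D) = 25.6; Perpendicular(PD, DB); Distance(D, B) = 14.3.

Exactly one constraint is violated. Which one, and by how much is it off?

Distance(D, B) = 14.3 — off by 5.10.

M = (0.00, 0.00) ✓; MP at -67.60° ✓; |MP| = 52.40 ✓; ∠MPD = 116.0° ✓; |PD| = 25.60 ✓; ∠(PD, DB) = 90.01° ✓; |DB| = 9.200 ✗.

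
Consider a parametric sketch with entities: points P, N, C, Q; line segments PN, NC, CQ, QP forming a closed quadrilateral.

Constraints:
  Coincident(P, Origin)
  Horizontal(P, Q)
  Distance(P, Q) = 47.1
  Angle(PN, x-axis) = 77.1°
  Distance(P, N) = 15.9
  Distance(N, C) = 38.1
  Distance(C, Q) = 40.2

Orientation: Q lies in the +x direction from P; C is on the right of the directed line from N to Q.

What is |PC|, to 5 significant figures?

25.068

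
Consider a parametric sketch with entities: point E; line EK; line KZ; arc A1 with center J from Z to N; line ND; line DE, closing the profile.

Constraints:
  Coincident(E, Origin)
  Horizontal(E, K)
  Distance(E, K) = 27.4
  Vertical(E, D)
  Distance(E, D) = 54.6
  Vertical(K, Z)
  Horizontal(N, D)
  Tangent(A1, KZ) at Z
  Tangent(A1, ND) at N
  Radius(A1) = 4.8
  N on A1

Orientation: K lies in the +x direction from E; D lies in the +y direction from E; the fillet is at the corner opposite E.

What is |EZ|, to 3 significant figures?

56.8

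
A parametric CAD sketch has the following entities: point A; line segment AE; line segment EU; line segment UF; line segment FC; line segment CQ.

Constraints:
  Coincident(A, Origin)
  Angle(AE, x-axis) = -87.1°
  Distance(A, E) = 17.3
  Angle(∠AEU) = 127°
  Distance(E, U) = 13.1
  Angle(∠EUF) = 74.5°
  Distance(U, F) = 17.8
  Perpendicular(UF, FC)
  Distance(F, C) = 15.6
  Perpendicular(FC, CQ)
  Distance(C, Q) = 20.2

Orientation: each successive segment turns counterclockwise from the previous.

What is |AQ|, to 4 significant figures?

22.25

UF ⟂ FC, so FC runs at 161.4°; with |FC| = 15.6, C = (2.615, -2.776). The perpendicularity gives CQ at right angles to FC, so CQ runs at -108.6°; with |CQ| = 20.2, Q = (-3.828, -21.92). Then |AQ| = |Q − A| = 22.25.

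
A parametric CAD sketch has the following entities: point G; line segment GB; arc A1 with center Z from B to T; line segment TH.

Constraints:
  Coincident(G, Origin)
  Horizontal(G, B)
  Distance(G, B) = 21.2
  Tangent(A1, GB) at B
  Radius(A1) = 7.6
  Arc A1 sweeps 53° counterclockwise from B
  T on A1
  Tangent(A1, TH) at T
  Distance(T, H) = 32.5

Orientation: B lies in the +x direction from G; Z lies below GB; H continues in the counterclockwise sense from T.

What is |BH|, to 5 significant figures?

38.688

G is at the origin; G and B share the same y with |GB| = 21.2 and B on the +x side, so B = (21.200, 0.0000). The tangent condition forces ZB to be normal to GB, so Z = B + (0, -7.6) = (21.200, -7.6000). On A1, B sits at bearing 90° from Z; a 53° counterclockwise sweep puts T at bearing 143°, so T = Z + 7.6·(cos 143°, sin 143°) = (15.130, -3.0262). Since A1 is tangent to TH there, ZT ⟂ TH, so TH runs along (−sin 143°, cos 143°); with |TH| = 32.5, H = (-4.4286, -28.982). Then |BH| = |H − B| = 38.688.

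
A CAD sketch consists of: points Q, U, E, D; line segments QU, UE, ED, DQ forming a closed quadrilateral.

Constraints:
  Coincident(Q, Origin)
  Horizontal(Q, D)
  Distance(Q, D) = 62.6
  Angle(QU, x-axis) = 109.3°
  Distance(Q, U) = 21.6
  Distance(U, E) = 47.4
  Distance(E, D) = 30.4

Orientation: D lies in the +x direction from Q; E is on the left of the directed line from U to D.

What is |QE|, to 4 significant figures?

45.23

Checks: |UE| = 47.40 ✓; |ED| = 30.40 ✓.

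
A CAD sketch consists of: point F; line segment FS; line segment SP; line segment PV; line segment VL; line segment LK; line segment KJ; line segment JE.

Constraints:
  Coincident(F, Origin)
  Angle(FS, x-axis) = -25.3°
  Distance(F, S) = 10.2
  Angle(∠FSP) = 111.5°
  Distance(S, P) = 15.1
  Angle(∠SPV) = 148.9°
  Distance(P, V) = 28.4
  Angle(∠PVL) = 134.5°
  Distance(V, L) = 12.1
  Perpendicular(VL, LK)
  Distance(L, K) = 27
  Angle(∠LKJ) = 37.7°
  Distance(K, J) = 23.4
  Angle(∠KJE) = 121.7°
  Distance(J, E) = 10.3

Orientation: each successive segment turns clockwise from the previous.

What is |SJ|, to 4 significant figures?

33.90

The perpendicularity gives LK at right angles to VL, so LK runs at 99.60°; with |LK| = 27.0, K = (-24.46, -18.11). ∠LKJ = 37.7° gives KJ at -42.70° from the x-axis; with |KJ| = 23.4, J = (-7.264, -33.98). Then |SJ| = |J − S| = 33.90.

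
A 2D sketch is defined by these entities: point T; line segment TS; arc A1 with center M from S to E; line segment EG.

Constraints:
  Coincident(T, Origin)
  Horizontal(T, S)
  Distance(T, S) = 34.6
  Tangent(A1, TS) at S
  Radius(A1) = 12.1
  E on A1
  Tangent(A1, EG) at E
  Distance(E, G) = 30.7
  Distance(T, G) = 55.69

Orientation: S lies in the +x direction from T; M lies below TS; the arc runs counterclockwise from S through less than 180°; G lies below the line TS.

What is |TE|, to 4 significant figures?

28.05

T is at the origin; TS is horizontal with |TS| = 34.6 and S on the +x side, so S = (34.60, 0.000). Since A1 is tangent to TS there, MS ⟂ TS, so M = S + (0, -12.1) = (34.60, -12.10). Since ME ⟂ EG (tangency), |MG| = √(12.1² + 30.7²) = 33.00 regardless of where E sits on A1. So G lies on both circle(T, 55.69) and circle(M, 33.00); the below-TS intersection is G = (32.74, -45.05). E is the foot of the tangent from G: E = (23.11, -15.90).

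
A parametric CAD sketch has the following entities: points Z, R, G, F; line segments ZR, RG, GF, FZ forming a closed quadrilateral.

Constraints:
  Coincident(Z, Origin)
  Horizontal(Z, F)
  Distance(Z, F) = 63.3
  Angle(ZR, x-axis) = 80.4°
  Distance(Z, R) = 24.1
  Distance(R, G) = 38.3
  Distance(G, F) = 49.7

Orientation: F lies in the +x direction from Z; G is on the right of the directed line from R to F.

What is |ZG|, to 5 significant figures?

19.966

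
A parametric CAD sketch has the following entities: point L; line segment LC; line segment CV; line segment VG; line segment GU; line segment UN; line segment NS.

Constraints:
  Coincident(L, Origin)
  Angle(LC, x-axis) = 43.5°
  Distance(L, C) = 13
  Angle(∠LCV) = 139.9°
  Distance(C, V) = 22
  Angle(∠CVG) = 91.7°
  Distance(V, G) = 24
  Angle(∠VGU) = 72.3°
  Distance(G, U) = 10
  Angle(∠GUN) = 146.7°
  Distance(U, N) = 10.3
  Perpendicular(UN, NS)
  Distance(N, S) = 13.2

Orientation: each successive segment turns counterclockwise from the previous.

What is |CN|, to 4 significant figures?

14.86

∠VGU = 72.3° gives GU at -80.40° from the x-axis; with |GU| = 10.0, U = (-10.21, 24.33). ∠GUN = 146.7° gives UN at -47.10° from the x-axis; with |UN| = 10.3, N = (-3.199, 16.79). Then |CN| = |N − C| = 14.86.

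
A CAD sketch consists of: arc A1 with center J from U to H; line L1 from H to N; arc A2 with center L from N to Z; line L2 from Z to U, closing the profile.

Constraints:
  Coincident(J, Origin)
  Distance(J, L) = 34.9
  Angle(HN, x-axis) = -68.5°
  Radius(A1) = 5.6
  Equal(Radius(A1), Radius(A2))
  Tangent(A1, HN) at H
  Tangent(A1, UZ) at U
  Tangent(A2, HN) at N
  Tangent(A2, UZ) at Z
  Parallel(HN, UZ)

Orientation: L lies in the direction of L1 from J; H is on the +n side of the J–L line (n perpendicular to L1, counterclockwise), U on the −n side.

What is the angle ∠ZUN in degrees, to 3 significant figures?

17.8°

The slot axis is L1's direction at -68.5°, so u = (cos -68.5°, sin -68.5°) = (0.367, -0.930) and n = (−sin -68.5°, cos -68.5°) = (0.930, 0.367). J is at the origin and L lies 34.9 along u from J, so L = 34.9·u = (12.8, -32.5). Tangency of A1 to both parallel lines with radius 5.6 puts H and U at J ± 5.6·n: H = (5.21, 2.05), U = (-5.21, -2.05). Equal radii place N and Z the same way about L: N = L + 5.6·n = (18.0, -30.4), Z = L − 5.6·n = (7.58, -34.5). Then cos ∠ZUN = UZ·UN / (|UZ||UN|), giving 17.8°.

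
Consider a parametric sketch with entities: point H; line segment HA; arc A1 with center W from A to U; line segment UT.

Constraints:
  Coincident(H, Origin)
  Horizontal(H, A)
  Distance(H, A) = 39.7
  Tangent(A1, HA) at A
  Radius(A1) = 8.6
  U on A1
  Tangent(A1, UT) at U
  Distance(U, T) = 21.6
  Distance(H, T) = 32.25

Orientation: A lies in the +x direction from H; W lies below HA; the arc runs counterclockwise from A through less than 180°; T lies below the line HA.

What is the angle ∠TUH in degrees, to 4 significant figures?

70.04°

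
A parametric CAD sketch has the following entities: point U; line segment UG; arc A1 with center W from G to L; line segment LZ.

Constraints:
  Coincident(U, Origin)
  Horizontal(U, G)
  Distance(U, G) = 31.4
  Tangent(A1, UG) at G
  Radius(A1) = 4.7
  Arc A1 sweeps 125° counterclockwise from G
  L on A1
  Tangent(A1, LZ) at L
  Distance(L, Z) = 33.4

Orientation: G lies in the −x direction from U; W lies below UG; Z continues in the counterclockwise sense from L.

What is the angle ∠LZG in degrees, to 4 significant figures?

11.23°

U is at the origin; U and G share the same y with |UG| = 31.4 and G on the −x side, so G = (-31.40, 0.000). Tangency of A1 to UG means the radius WG is perpendicular to UG, so W = G + (0, -4.7) = (-31.40, -4.700). On A1, G sits at bearing 90° from W; a 125° counterclockwise sweep puts L at bearing 215°, so L = W + 4.7·(cos 215°, sin 215°) = (-35.25, -7.396). The tangent condition forces WL to be normal to LZ, so LZ runs along (−sin 215°, cos 215°); with |LZ| = 33.4, Z = (-16.09, -34.76). Then cos ∠LZG = ZL·ZG / (|ZL||ZG|), giving 11.23°.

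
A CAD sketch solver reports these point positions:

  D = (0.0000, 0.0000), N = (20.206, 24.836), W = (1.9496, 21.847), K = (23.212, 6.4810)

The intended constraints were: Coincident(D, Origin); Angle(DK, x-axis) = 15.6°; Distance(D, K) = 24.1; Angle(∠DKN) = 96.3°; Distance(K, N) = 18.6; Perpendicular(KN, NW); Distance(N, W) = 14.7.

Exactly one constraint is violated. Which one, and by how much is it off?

Distance(N, W) = 14.7 — off by 3.80.

D = (0.00, 0.00) ✓; DK at 15.60° ✓; |DK| = 24.10 ✓; ∠DKN = 96.30° ✓; |KN| = 18.60 ✓; ∠(KN, NW) = 90.00° ✓; |NW| = 18.50 ✗.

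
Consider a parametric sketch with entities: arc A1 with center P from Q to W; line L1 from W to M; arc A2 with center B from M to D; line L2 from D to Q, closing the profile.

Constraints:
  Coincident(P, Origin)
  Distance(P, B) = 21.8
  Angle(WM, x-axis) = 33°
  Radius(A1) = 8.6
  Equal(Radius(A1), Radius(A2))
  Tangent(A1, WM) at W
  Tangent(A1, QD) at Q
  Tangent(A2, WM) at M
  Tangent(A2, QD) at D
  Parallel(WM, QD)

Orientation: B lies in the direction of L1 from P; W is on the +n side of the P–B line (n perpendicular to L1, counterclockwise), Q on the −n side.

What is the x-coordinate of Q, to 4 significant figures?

4.684

P is at the origin and B lies 21.8 along u from P, so B = 21.8·u = (18.28, 11.87). Tangency of A1 to both parallel lines with radius 8.6 puts W and Q at P ± 8.6·n: W = (-4.684, 7.213), Q = (4.684, -7.213). So Q.x = 4.684.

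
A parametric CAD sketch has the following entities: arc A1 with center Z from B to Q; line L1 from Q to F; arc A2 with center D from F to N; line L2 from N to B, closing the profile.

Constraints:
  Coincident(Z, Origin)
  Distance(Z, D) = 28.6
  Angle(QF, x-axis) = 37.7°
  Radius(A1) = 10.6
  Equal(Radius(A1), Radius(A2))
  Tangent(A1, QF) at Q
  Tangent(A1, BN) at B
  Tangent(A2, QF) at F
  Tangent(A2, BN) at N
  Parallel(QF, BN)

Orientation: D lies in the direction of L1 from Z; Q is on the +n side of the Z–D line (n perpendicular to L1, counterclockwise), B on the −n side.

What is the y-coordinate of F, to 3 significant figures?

25.9

The slot axis is L1's direction at 37.7°, so u = (cos 37.7°, sin 37.7°) = (0.791, 0.612) and n = (−sin 37.7°, cos 37.7°) = (-0.612, 0.791). Z is at the origin and D lies 28.6 along u from Z, so D = 28.6·u = (22.6, 17.5). Tangency of A1 to both parallel lines with radius 10.6 puts Q and B at Z ± 10.6·n: Q = (-6.48, 8.39), B = (6.48, -8.39). Equal radii place F and N the same way about D: F = D + 10.6·n = (16.1, 25.9), N = D − 10.6·n = (29.1, 9.10). So F.y = 25.9.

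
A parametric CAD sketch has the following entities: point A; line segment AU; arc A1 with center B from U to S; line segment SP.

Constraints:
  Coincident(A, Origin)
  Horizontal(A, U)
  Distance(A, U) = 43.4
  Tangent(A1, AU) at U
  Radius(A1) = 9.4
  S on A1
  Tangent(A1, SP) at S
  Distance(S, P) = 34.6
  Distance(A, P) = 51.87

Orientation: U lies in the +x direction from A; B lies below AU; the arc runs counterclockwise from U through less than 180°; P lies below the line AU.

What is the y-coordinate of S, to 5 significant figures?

-8.2092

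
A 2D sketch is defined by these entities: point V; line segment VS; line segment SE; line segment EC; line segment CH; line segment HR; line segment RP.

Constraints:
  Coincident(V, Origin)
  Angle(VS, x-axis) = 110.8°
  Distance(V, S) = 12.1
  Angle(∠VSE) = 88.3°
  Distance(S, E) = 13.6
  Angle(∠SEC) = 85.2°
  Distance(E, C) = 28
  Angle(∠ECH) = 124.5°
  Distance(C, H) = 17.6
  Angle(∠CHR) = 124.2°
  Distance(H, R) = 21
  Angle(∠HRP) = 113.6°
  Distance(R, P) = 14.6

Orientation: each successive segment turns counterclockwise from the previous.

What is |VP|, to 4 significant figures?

22.62

V is at the origin; VS runs at 110.8° with length 12.1, so S = (-4.297, 11.31). ∠VSE = 88.3° gives SE at -157.5° from the x-axis; with |SE| = 13.6, E = (-16.86, 6.107). ∠SEC = 85.2° gives EC at -62.70° from the x-axis; with |EC| = 28.0, C = (-4.019, -18.77). ∠ECH = 124.5° gives CH at -7.200° from the x-axis; with |CH| = 17.6, H = (13.44, -20.98). ∠CHR = 124.2° gives HR at 48.60° from the x-axis; with |HR| = 21.0, R = (27.33, -5.228). ∠HRP = 113.6° gives RP at 115.0° from the x-axis; with |RP| = 14.6, P = (21.16, 8.004). Then |VP| = |P − V| = 22.62.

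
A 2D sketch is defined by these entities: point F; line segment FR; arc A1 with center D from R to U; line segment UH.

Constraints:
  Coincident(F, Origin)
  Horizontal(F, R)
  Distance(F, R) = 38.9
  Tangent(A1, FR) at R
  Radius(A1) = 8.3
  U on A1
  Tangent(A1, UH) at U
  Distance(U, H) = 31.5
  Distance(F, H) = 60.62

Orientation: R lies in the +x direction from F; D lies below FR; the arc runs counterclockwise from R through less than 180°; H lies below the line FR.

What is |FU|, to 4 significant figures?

33.65

F is at the origin; F and R share the same y with |FR| = 38.9 and R on the +x side, so R = (38.90, 0.000). Tangency of A1 to FR means the radius DR is perpendicular to FR, so D = R + (0, -8.3) = (38.90, -8.300). Since DU ⟂ UH (tangency), |DH| = √(8.3² + 31.5²) = 32.58 regardless of where U sits on A1. So H lies on both circle(F, 60.62) and circle(D, 32.58); the below-FR intersection is H = (45.35, -40.23). U is the foot of the tangent from H: U = (31.45, -11.96).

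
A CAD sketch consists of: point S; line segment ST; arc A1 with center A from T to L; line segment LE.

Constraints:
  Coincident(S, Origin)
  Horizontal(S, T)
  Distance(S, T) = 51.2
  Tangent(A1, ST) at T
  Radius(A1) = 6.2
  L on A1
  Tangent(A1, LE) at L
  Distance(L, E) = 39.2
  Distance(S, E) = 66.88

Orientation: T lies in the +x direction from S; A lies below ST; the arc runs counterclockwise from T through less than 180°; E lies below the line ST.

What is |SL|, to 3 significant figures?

45.5

Checks: |AL| = 6.200 ✓; ∠(AL, LE) = 90.00° ✓; |LE| = 39.20 ✓; |SE| = 66.88 ✓.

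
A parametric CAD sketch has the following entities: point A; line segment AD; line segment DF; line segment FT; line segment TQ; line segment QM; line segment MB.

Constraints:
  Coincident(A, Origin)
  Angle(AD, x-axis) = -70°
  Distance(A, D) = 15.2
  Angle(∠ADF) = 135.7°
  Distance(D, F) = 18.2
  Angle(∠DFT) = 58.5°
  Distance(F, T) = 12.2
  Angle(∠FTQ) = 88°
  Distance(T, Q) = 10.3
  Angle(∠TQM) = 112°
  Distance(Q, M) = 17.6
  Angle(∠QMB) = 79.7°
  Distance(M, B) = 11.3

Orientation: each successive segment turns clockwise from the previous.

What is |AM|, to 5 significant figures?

29.091

∠FTQ = 88.0° gives TQ at 32.200° from the x-axis; with |TQ| = 10.3, Q = (-0.43248, -15.292). ∠TQM = 112.0° gives QM at -35.800° from the x-axis; with |QM| = 17.6, M = (13.842, -25.587). Then |AM| = |M − A| = 29.091.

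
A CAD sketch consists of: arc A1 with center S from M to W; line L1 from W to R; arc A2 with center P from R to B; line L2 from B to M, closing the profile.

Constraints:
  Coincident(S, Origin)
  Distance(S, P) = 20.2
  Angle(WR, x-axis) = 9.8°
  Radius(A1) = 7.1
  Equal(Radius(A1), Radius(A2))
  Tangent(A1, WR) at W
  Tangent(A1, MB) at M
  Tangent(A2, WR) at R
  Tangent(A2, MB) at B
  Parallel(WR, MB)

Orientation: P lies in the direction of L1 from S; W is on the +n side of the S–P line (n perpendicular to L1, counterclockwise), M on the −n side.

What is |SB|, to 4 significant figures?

21.41

Tangency of A1 to both parallel lines with radius 7.1 puts W and M at S ± 7.1·n: W = (-1.208, 6.996), M = (1.208, -6.996). Equal radii place R and B the same way about P: R = P + 7.1·n = (18.70, 10.43), B = P − 7.1·n = (21.11, -3.558). Then |SB| = |B − S| = 21.41.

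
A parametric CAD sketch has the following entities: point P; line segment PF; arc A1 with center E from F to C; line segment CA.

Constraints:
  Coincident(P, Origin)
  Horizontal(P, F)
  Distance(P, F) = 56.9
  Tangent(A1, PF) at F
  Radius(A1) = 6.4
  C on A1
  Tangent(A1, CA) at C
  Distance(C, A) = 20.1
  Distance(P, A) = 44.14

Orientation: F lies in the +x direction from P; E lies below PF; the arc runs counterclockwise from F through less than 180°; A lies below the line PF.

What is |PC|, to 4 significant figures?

51.79

P is at the origin; PF is horizontal with |PF| = 56.9 and F on the +x side, so F = (56.90, 0.000). Since A1 is tangent to PF there, EF ⟂ PF, so E = F + (0, -6.4) = (56.90, -6.400). Since EC ⟂ CA (tangency), |EA| = √(6.4² + 20.1²) = 21.09 regardless of where C sits on A1. So A lies on both circle(P, 44.14) and circle(E, 21.09); the below-PF intersection is A = (39.90, -18.88). C is the foot of the tangent from A: C = (51.73, -2.633).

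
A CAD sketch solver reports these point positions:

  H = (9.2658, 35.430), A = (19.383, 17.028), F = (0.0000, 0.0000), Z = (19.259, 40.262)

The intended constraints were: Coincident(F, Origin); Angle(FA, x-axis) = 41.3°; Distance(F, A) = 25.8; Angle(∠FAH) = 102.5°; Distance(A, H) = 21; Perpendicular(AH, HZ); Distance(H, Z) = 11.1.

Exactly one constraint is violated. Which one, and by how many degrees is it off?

Perpendicular(AH, HZ) — off by 3.00°.

F = (0.00, 0.00) ✓; FA at 41.30° ✓; |FA| = 25.80 ✓; ∠FAH = 102.5° ✓; |AH| = 21.00 ✓; ∠(AH, HZ) = 93.00° ✗; |HZ| = 11.10 ✓.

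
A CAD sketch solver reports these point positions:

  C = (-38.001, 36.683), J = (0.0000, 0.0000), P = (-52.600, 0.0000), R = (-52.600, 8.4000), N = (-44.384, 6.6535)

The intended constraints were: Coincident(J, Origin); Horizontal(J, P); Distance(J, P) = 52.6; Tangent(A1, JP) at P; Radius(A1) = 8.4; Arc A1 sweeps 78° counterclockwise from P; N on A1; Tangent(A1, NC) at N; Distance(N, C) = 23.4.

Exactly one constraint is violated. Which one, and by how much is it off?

Distance(N, C) = 23.4 — off by 7.30.

J = (0.00, 0.00) ✓; J.y = 0.00, P.y = 0.00 ✓; |JP| = 52.60 ✓; ∠(RP, PJ) = 90.00° ✓; |RP| = 8.400 ✓; bearing(R→N) − bearing(R→P) = 78.00° ✓; |RN| = 8.400 ✓; ∠(RN, NC) = 90.00° ✓; |NC| = 30.70 ✗.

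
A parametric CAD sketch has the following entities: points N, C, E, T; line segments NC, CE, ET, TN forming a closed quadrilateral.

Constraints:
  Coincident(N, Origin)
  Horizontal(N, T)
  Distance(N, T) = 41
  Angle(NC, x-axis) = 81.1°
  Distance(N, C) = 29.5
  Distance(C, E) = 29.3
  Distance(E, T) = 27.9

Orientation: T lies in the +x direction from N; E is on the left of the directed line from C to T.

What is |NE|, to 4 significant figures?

43.21

N is at the origin; NT is horizontal with |NT| = 41.0 and T in +x, so T = (41.0, 0). NC runs at 81.1° with |NC| = 29.5, so C = (4.564, 29.14). E is determined by |CE| = 29.3 and |ET| = 27.9 together: it lies at the intersection of circle(C, 29.3) and circle(T, 27.9). With |CT| = 46.66, the foot of the radical line on CT is 24.19 from C and the perpendicular offset is √(29.3² − 24.19²) = 16.54. Taking the left-of-CT solution: E = (33.78, 26.95).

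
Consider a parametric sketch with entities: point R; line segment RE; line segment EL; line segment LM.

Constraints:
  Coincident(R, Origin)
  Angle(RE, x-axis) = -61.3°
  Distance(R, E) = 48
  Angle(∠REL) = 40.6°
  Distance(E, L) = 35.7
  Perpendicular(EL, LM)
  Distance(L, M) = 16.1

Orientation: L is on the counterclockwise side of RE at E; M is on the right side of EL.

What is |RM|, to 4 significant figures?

47.34

R is at the origin; RE runs at -61.3° with length 48.0, so E = 48.0·(cos -61.3°, sin -61.3°) = (23.05, -42.10). ∠REL = 40.6°, so EL runs at -61.3° + (180° − 40.6°) = 78.10° from the x-axis; with |EL| = 35.7, L = E + 35.7·(cos 78.10°, sin 78.10°) = (30.41, -7.170). The perpendicularity gives LM at right angles to EL; with |LM| = 16.1 on the right of EL, M = L + 16.1·(0.9785, -0.2062) = (46.17, -10.49). Then |RM| = |M − R| = 47.34.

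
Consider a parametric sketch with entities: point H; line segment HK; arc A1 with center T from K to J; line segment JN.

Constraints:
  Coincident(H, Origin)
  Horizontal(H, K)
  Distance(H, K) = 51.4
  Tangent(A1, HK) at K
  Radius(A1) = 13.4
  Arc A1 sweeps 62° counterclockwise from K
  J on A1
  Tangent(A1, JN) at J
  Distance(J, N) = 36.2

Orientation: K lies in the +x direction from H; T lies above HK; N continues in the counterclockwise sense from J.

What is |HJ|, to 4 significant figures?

63.63

H is at the origin; H and K share the same y with |HK| = 51.4 and K on the +x side, so K = (51.40, 0.000). A1 meets HK tangentially, so TK is at right angles to HK, so T = K + (0, 13.4) = (51.40, 13.40). On A1, K sits at bearing -90° from T; a 62° counterclockwise sweep puts J at bearing -28°, so J = T + 13.4·(cos -28°, sin -28°) = (63.23, 7.109). Then |HJ| = |J − H| = 63.63.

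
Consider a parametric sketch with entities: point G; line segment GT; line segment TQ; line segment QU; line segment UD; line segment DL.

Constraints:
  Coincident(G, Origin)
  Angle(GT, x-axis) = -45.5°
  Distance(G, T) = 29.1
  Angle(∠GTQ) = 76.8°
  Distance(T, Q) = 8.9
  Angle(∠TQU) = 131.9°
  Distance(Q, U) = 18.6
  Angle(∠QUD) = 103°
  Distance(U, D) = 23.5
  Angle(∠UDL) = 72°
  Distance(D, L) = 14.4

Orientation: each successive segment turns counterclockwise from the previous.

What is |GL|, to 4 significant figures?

10.09

G is at the origin; GT runs at -45.5° with length 29.1, so T = (20.40, -20.76). ∠GTQ = 76.8° gives TQ at 57.70° from the x-axis; with |TQ| = 8.9, Q = (25.15, -13.23). ∠TQU = 131.9° gives QU at 105.8° from the x-axis; with |QU| = 18.6, U = (20.09, 4.664). ∠QUD = 103.0° gives UD at -177.2° from the x-axis; with |UD| = 23.5, D = (-3.384, 3.517). ∠UDL = 72.0° gives DL at -69.20° from the x-axis; with |DL| = 14.4, L = (1.729, -9.945). Then |GL| = |L − G| = 10.09.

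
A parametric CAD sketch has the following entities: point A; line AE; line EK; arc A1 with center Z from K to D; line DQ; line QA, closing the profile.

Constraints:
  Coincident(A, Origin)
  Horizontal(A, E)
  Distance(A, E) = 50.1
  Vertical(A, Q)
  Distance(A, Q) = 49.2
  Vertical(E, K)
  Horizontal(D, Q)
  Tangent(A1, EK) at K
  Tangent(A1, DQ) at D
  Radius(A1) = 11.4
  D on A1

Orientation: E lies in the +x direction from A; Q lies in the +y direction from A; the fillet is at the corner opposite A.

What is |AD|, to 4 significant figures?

62.60

A is at the origin; A and E share the same y with |AE| = 50.1 and E on the +x side, so E = (50.10, 0.000). AQ is vertical with |AQ| = 49.2 and Q on the +y side, so Q = (0.000, 49.20). The virtual corner opposite A is at (50.10, 49.20). Tangency of A1 to EK means the radius ZK is perpendicular to EK and the tangent condition forces ZD to be normal to DQ, with radius 11.4, so the center Z sits 11.4 in from both sides at Z = (38.70, 37.80). That places the tangent points at K = (50.10, 37.80) on EK and D = (38.70, 49.20) on DQ. Then |AD| = |D − A| = 62.60.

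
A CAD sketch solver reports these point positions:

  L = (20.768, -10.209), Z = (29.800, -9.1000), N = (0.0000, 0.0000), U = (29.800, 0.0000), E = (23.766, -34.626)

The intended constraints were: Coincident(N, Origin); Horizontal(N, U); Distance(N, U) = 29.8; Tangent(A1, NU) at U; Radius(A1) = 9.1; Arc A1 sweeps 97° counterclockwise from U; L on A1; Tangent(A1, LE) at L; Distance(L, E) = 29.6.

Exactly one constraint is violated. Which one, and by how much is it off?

Distance(L, E) = 29.6 — off by 5.00.

N = (0.00, 0.00) ✓; N.y = 0.00, U.y = 0.00 ✓; |NU| = 29.80 ✓; ∠(ZU, UN) = 90.00° ✓; |ZU| = 9.100 ✓; bearing(Z→L) − bearing(Z→U) = 97.00° ✓; |ZL| = 9.100 ✓; ∠(ZL, LE) = 90.00° ✓; |LE| = 24.60 ✗.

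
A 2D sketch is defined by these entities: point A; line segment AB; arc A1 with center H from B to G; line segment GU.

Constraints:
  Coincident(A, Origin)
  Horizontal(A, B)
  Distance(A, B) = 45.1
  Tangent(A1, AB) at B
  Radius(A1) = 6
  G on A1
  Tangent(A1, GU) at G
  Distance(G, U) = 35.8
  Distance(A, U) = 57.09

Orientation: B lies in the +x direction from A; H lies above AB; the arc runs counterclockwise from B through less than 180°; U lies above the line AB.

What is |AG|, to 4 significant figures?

51.39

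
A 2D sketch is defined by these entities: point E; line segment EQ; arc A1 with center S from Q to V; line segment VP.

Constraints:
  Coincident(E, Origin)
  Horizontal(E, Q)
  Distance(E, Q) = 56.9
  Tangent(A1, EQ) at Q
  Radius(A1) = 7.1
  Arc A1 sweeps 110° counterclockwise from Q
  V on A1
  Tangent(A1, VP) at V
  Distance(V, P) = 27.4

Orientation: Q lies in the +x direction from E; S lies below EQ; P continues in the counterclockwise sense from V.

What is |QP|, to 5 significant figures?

35.379

On A1, Q sits at bearing 90° from S; a 110° counterclockwise sweep puts V at bearing 200°, so V = S + 7.1·(cos 200°, sin 200°) = (50.228, -9.5283). Since A1 is tangent to VP there, SV ⟂ VP, so VP runs along (−sin 200°, cos 200°); with |VP| = 27.4, P = (59.600, -35.276). Then |QP| = |P − Q| = 35.379.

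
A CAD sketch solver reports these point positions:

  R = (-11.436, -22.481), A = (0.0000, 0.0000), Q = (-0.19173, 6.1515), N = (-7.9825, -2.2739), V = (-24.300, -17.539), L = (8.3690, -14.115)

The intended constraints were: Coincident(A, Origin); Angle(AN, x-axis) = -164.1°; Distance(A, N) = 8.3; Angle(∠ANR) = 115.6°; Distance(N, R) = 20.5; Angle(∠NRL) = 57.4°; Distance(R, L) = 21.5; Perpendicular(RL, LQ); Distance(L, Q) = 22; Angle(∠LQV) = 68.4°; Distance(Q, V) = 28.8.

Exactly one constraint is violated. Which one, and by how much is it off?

Distance(Q, V) = 28.8 — off by 5.00.

A = (0.00, 0.00) ✓; AN at -164.1° ✓; |AN| = 8.300 ✓; ∠ANR = 115.6° ✓; |NR| = 20.50 ✓; ∠NRL = 57.40° ✓; |RL| = 21.50 ✓; ∠(RL, LQ) = 90.00° ✓; |LQ| = 22.00 ✓; ∠LQV = 68.40° ✓; |QV| = 33.80 ✗.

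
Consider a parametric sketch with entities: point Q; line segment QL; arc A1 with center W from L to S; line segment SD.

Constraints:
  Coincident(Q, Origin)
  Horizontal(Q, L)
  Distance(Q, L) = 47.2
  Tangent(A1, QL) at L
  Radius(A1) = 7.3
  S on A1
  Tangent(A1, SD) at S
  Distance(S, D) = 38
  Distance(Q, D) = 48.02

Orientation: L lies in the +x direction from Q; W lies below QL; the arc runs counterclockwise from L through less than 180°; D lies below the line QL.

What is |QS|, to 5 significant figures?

40.668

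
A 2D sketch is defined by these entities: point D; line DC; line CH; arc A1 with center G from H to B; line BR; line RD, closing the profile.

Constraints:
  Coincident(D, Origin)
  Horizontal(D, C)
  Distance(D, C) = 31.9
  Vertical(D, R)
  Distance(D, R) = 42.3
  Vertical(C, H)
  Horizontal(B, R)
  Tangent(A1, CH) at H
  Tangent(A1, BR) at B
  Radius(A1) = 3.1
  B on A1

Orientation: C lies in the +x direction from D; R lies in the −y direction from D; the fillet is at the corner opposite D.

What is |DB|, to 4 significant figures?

51.17

The virtual corner opposite D is at (31.90, -42.30). A1 meets CH tangentially, so GH is at right angles to CH and tangency of A1 to BR means the radius GB is perpendicular to BR, with radius 3.1, so the center G sits 3.1 in from both sides at G = (28.80, -39.20). That places the tangent points at H = (31.90, -39.20) on CH and B = (28.80, -42.30) on BR. Then |DB| = |B − D| = 51.17.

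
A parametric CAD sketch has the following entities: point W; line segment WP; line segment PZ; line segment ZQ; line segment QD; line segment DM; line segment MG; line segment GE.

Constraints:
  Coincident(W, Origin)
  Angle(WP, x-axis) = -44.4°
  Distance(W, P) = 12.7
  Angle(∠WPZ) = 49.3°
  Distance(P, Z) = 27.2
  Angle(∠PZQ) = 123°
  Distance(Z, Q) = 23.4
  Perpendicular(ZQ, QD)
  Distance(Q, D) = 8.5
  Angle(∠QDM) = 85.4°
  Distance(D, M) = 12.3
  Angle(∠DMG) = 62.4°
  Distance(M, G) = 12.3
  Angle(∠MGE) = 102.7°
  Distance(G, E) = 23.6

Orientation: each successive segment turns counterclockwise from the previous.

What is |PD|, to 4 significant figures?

40.81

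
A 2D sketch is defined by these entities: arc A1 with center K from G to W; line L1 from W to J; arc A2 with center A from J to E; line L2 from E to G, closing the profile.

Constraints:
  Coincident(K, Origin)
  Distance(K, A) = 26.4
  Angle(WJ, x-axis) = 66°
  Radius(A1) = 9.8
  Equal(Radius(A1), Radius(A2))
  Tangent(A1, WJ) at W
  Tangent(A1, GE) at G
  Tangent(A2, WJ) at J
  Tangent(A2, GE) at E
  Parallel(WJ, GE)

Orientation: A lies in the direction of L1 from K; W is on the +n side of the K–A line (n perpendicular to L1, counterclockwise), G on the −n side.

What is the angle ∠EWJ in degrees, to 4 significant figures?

36.59°

Tangency of A1 to both parallel lines with radius 9.8 puts W and G at K ± 9.8·n: W = (-8.953, 3.986), G = (8.953, -3.986). Equal radii place J and E the same way about A: J = A + 9.8·n = (1.785, 28.10), E = A − 9.8·n = (19.69, 20.13). Then cos ∠EWJ = WE·WJ / (|WE||WJ|), giving 36.59°.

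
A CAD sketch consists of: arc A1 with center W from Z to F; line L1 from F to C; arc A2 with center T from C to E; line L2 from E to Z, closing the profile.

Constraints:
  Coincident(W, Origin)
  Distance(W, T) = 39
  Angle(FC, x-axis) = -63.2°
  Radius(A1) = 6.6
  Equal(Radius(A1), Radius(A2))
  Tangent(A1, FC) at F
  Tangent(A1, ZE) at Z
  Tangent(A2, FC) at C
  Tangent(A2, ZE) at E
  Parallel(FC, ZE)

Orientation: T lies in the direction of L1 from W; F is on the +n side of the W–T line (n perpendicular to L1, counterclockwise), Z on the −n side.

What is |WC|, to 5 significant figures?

39.555

The slot axis is L1's direction at -63.2°, so u = (cos -63.2°, sin -63.2°) = (0.45088, -0.89259) and n = (−sin -63.2°, cos -63.2°) = (0.89259, 0.45088). W is at the origin and T lies 39.0 along u from W, so T = 39.0·u = (17.584, -34.811). Tangency of A1 to both parallel lines with radius 6.6 puts F and Z at W ± 6.6·n: F = (5.8911, 2.9758), Z = (-5.8911, -2.9758). Equal radii place C and E the same way about T: C = T + 6.6·n = (23.475, -31.835), E = T − 6.6·n = (11.693, -37.787). Then |WC| = |C − W| = 39.555.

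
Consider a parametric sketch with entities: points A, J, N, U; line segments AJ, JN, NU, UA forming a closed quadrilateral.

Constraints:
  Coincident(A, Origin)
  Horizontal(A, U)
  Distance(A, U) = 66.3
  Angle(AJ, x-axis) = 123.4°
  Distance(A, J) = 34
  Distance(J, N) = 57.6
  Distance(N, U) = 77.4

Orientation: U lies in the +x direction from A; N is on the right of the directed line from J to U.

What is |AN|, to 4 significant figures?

28.41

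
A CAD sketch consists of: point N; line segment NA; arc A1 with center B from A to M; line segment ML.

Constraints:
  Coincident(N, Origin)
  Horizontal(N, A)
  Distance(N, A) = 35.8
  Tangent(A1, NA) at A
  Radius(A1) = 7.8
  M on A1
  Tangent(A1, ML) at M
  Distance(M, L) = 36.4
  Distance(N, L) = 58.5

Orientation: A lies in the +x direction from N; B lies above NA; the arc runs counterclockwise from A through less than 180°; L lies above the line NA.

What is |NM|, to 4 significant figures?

44.43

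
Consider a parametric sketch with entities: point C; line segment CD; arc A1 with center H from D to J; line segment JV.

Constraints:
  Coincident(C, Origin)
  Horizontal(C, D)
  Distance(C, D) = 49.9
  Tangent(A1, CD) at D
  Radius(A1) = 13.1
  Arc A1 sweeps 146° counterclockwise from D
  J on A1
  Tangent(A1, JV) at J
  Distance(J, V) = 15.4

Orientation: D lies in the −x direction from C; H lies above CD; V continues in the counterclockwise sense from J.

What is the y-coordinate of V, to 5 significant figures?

32.572

C is at the origin; CD is horizontal with |CD| = 49.9 and D on the −x side, so D = (-49.900, 0.0000). A1 meets CD tangentially, so HD is at right angles to CD, so H = D + (0, 13.1) = (-49.900, 13.100). On A1, D sits at bearing -90° from H; a 146° counterclockwise sweep puts J at bearing 56°, so J = H + 13.1·(cos 56°, sin 56°) = (-42.575, 23.960). Since A1 is tangent to JV there, HJ ⟂ JV, so JV runs along (−sin 56°, cos 56°); with |JV| = 15.4, V = (-55.342, 32.572). So V.y = 32.572.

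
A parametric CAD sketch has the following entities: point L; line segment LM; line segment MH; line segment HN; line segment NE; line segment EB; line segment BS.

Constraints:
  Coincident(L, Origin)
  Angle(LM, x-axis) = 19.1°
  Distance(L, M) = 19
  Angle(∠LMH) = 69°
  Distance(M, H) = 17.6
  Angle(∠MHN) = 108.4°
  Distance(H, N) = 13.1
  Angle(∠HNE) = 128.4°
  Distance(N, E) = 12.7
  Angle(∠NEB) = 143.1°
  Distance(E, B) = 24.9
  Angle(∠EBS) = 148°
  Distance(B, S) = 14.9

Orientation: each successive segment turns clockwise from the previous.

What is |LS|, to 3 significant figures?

31.9

∠NEB = 143.1° gives EB at 108° from the x-axis; with |EB| = 24.9, B = (-13.3, 15.9). ∠EBS = 148.0° gives BS at 76.0° from the x-axis; with |BS| = 14.9, S = (-9.67, 30.3). Then |LS| = |S − L| = 31.9.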